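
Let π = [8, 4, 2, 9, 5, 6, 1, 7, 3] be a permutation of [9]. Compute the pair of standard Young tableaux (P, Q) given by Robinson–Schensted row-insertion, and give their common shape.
P = [1, 3, 6, 7] / [2, 5] / [4, 9] / [8];  Q = [1, 4, 6, 8] / [2, 5] / [3, 9] / [7];  common shape = (4, 2, 2, 1)

Row-insert the values π_1, π_2, … into P one at a time, bumping the leftmost entry strictly greater than the inserted value down to the next row. The recording tableau Q records, in position (i, j), the step at which that cell was added to P.
  Insert 8 (step 1): P = [8];  Q = [1]
  Insert 4 (step 2): P = [4] / [8];  Q = [1] / [2]
  Insert 2 (step 3): P = [2] / [4] / [8];  Q = [1] / [2] / [3]
  Insert 9 (step 4): P = [2, 9] / [4] / [8];  Q = [1, 4] / [2] / [3]
  Insert 5 (step 5): P = [2, 5] / [4, 9] / [8];  Q = [1, 4] / [2, 5] / [3]
  Insert 6 (step 6): P = [2, 5, 6] / [4, 9] / [8];  Q = [1, 4, 6] / [2, 5] / [3]
  Insert 1 (step 7): P = [1, 5, 6] / [2, 9] / [4] / [8];  Q = [1, 4, 6] / [2, 5] / [3] / [7]
  Insert 7 (step 8): P = [1, 5, 6, 7] / [2, 9] / [4] / [8];  Q = [1, 4, 6, 8] / [2, 5] / [3] / [7]
  Insert 3 (step 9): P = [1, 3, 6, 7] / [2, 5] / [4, 9] / [8];  Q = [1, 4, 6, 8] / [2, 5] / [3, 9] / [7]
Final shape: (4, 2, 2, 1).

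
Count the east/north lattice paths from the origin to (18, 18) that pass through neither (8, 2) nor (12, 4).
Number of paths = 8791727025

Inclusion–exclusion. Total paths: C(36, 18) = 9075135300. Through P₁: C(10, 8)·C(26, 10) = 239028075. Through P₂: C(16, 12)·C(20, 6) = 70543200. Since P₁ is strictly southwest of P₂, a monotone path through both must visit P₁ then P₂; paths through both = C(10, 8)·C(6, 4)·C(20, 6) = 26163000. Avoid both = 9075135300 − 239028075 − 70543200 + 26163000 = 8791727025.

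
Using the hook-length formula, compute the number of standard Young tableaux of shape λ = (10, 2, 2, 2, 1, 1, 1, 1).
# SYT of shape (10, 2, 2, 2, 1, 1, 1, 1) = 6113250

Hook-length formula: f^λ = n! / Π hook(c), product over all cells c of the Young diagram. For λ = (10, 2, 2, 2, 1, 1, 1, 1), n = 20 boxes. Hook lengths by row (left-to-right, top-to-bottom): [17, 12, 8, 7, 6, 5, 4, 3, 2, 1]; [8, 3]; [7, 2]; [6, 1]; [4]; [3]; [2]; [1]. Product of hooks = 397971947520. So f^λ = 20! / 397971947520 = 2432902008176640000 / 397971947520 = 6113250.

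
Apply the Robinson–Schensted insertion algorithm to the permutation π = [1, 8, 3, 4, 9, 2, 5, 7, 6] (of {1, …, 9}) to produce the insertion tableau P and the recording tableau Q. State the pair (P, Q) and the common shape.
P = [1, 2, 4, 5, 6] / [3, 7] / [8, 9];  Q = [1, 2, 4, 5, 8] / [3, 7] / [6, 9];  common shape = (5, 2, 2)

Row-insert the values π_1, π_2, … into P one at a time, bumping the leftmost entry strictly greater than the inserted value down to the next row. The recording tableau Q records, in position (i, j), the step at which that cell was added to P.
  Insert 1 (step 1): P = [1];  Q = [1]
  Insert 8 (step 2): P = [1, 8];  Q = [1, 2]
  Insert 3 (step 3): P = [1, 3] / [8];  Q = [1, 2] / [3]
  Insert 4 (step 4): P = [1, 3, 4] / [8];  Q = [1, 2, 4] / [3]
  Insert 9 (step 5): P = [1, 3, 4, 9] / [8];  Q = [1, 2, 4, 5] / [3]
  Insert 2 (step 6): P = [1, 2, 4, 9] / [3] / [8];  Q = [1, 2, 4, 5] / [3] / [6]
  Insert 5 (step 7): P = [1, 2, 4, 5] / [3, 9] / [8];  Q = [1, 2, 4, 5] / [3, 7] / [6]
  Insert 7 (step 8): P = [1, 2, 4, 5, 7] / [3, 9] / [8];  Q = [1, 2, 4, 5, 8] / [3, 7] / [6]
  Insert 6 (step 9): P = [1, 2, 4, 5, 6] / [3, 7] / [8, 9];  Q = [1, 2, 4, 5, 8] / [3, 7] / [6, 9]
Final shape: (5, 2, 2).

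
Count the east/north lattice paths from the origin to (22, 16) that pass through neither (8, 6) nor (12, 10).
Number of paths = 12855343174

Inclusion–exclusion. Total paths: C(38, 22) = 22239974430. Through P₁: C(14, 8)·C(24, 14) = 5889651768. Through P₂: C(22, 12)·C(16, 10) = 5178341168. Since P₁ is strictly southwest of P₂, a monotone path through both must visit P₁ then P₂; paths through both = C(14, 8)·C(8, 4)·C(16, 10) = 1683361680. Avoid both = 22239974430 − 5889651768 − 5178341168 + 1683361680 = 12855343174.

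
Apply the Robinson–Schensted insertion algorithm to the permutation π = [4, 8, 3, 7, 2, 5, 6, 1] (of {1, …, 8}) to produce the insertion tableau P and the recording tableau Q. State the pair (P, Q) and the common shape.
P = [1, 5, 6] / [2, 7] / [3, 8] / [4];  Q = [1, 2, 7] / [3, 4] / [5, 6] / [8];  common shape = (3, 2, 2, 1)

Row-insert the values π_1, π_2, … into P one at a time, bumping the leftmost entry strictly greater than the inserted value down to the next row. The recording tableau Q records, in position (i, j), the step at which that cell was added to P.
  Insert 4 (step 1): P = [4];  Q = [1]
  Insert 8 (step 2): P = [4, 8];  Q = [1, 2]
  Insert 3 (step 3): P = [3, 8] / [4];  Q = [1, 2] / [3]
  Insert 7 (step 4): P = [3, 7] / [4, 8];  Q = [1, 2] / [3, 4]
  Insert 2 (step 5): P = [2, 7] / [3, 8] / [4];  Q = [1, 2] / [3, 4] / [5]
  Insert 5 (step 6): P = [2, 5] / [3, 7] / [4, 8];  Q = [1, 2] / [3, 4] / [5, 6]
  Insert 6 (step 7): P = [2, 5, 6] / [3, 7] / [4, 8];  Q = [1, 2, 7] / [3, 4] / [5, 6]
  Insert 1 (step 8): P = [1, 5, 6] / [2, 7] / [3, 8] / [4];  Q = [1, 2, 7] / [3, 4] / [5, 6] / [8]
Final shape: (3, 2, 2, 1).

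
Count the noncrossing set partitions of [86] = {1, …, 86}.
C_86 = 4180080073556524734514695828170907458428751314320

These noncrossing partitions are counted by the Catalan number C_n = (1/(n + 1)) · C(2n, n). For n = 86: C_86 = (1/87) · C(172, 86) = 363666966399417651902778537050868948883301364345840/87 = 4180080073556524734514695828170907458428751314320.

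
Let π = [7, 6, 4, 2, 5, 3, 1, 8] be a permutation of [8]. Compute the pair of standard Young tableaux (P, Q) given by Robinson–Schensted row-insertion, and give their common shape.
P = [1, 3, 8] / [2, 5] / [4] / [6] / [7];  Q = [1, 5, 8] / [2, 6] / [3] / [4] / [7];  common shape = (3, 2, 1, 1, 1)

Row-insert the values π_1, π_2, … into P one at a time, bumping the leftmost entry strictly greater than the inserted value down to the next row. The recording tableau Q records, in position (i, j), the step at which that cell was added to P.
  Insert 7 (step 1): P = [7];  Q = [1]
  Insert 6 (step 2): P = [6] / [7];  Q = [1] / [2]
  Insert 4 (step 3): P = [4] / [6] / [7];  Q = [1] / [2] / [3]
  Insert 2 (step 4): P = [2] / [4] / [6] / [7];  Q = [1] / [2] / [3] / [4]
  Insert 5 (step 5): P = [2, 5] / [4] / [6] / [7];  Q = [1, 5] / [2] / [3] / [4]
  Insert 3 (step 6): P = [2, 3] / [4, 5] / [6] / [7];  Q = [1, 5] / [2, 6] / [3] / [4]
  Insert 1 (step 7): P = [1, 3] / [2, 5] / [4] / [6] / [7];  Q = [1, 5] / [2, 6] / [3] / [4] / [7]
  Insert 8 (step 8): P = [1, 3, 8] / [2, 5] / [4] / [6] / [7];  Q = [1, 5, 8] / [2, 6] / [3] / [4] / [7]
Final shape: (3, 2, 1, 1, 1).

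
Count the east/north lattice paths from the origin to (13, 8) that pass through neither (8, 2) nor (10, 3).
Number of paths = 174244

Inclusion–exclusion. Total paths: C(21, 13) = 203490. Through P₁: C(10, 8)·C(11, 5) = 20790. Through P₂: C(13, 10)·C(8, 3) = 16016. Since P₁ is strictly southwest of P₂, a monotone path through both must visit P₁ then P₂; paths through both = C(10, 8)·C(3, 2)·C(8, 3) = 7560. Avoid both = 203490 − 20790 − 16016 + 7560 = 174244.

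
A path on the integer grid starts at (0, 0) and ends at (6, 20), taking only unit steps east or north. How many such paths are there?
Number of paths = 230230

A monotone lattice path from (0, 0) to (6, 20) consists of 6 east steps and 20 north steps in some order, so it is determined by which 6 of the 26 steps are east. The count is C(26, 6) = 230230.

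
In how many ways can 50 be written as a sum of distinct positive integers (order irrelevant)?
q(50) = 3658

A partition into distinct parts is a strictly decreasing sequence summing to n. The recurrence d(n, m) = d(n, m−1) + d(n−m, m−1) (use part m at most once) with q(n) = d(n, n) gives q(50) = 3658. (Euler's theorem: # distinct-part partitions = # odd-part partitions.)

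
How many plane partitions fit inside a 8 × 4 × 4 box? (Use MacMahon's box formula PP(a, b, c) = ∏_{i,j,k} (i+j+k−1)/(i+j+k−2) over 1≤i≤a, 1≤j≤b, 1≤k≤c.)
PP(8, 4, 4) = 184225041

Evaluate the triple product over i = 1..8, j = 1..4, k = 1..4. The factors are (2/1) · (3/2) · (4/3) · (5/4) · (3/2) · (4/3) · (5/4) · (6/5) · … (128 factors total). The numerators and denominators telescope so the product is an integer; carrying out the multiplication exactly gives PP(8, 4, 4) = 184225041.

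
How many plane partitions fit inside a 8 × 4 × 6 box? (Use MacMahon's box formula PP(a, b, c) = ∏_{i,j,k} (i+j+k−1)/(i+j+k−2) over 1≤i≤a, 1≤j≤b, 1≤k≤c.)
PP(8, 4, 6) = 90474964580

Evaluate the triple product over i = 1..8, j = 1..4, k = 1..6. The factors are (2/1) · (3/2) · (4/3) · (5/4) · (6/5) · (7/6) · (3/2) · (4/3) · … (192 factors total). The numerators and denominators telescope so the product is an integer; carrying out the multiplication exactly gives PP(8, 4, 6) = 90474964580.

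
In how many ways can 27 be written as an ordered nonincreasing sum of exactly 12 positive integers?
p(27, 12 parts) = 172

Partitions of n into exactly k parts are in bijection with partitions of n − k into at most k parts (subtract 1 from each part). So p(27, exactly 12) = p(15, parts ≤ 12). Computing via the recurrence p(m, j) = p(m, j−1) + p(m−j, j) gives 172.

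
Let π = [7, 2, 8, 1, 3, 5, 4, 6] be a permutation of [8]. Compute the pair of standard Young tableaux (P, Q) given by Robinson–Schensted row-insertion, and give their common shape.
P = [1, 3, 4, 6] / [2, 5] / [7, 8];  Q = [1, 3, 6, 8] / [2, 5] / [4, 7];  common shape = (4, 2, 2)

Row-insert the values π_1, π_2, … into P one at a time, bumping the leftmost entry strictly greater than the inserted value down to the next row. The recording tableau Q records, in position (i, j), the step at which that cell was added to P.
  Insert 7 (step 1): P = [7];  Q = [1]
  Insert 2 (step 2): P = [2] / [7];  Q = [1] / [2]
  Insert 8 (step 3): P = [2, 8] / [7];  Q = [1, 3] / [2]
  Insert 1 (step 4): P = [1, 8] / [2] / [7];  Q = [1, 3] / [2] / [4]
  Insert 3 (step 5): P = [1, 3] / [2, 8] / [7];  Q = [1, 3] / [2, 5] / [4]
  Insert 5 (step 6): P = [1, 3, 5] / [2, 8] / [7];  Q = [1, 3, 6] / [2, 5] / [4]
  Insert 4 (step 7): P = [1, 3, 4] / [2, 5] / [7, 8];  Q = [1, 3, 6] / [2, 5] / [4, 7]
  Insert 6 (step 8): P = [1, 3, 4, 6] / [2, 5] / [7, 8];  Q = [1, 3, 6, 8] / [2, 5] / [4, 7]
Final shape: (4, 2, 2).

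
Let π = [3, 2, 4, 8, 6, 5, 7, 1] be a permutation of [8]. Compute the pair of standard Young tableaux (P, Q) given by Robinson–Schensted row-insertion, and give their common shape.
P = [1, 4, 5, 7] / [2, 6] / [3] / [8];  Q = [1, 3, 4, 7] / [2, 5] / [6] / [8];  common shape = (4, 2, 1, 1)

Row-insert the values π_1, π_2, … into P one at a time, bumping the leftmost entry strictly greater than the inserted value down to the next row. The recording tableau Q records, in position (i, j), the step at which that cell was added to P.
  Insert 3 (step 1): P = [3];  Q = [1]
  Insert 2 (step 2): P = [2] / [3];  Q = [1] / [2]
  Insert 4 (step 3): P = [2, 4] / [3];  Q = [1, 3] / [2]
  Insert 8 (step 4): P = [2, 4, 8] / [3];  Q = [1, 3, 4] / [2]
  Insert 6 (step 5): P = [2, 4, 6] / [3, 8];  Q = [1, 3, 4] / [2, 5]
  Insert 5 (step 6): P = [2, 4, 5] / [3, 6] / [8];  Q = [1, 3, 4] / [2, 5] / [6]
  Insert 7 (step 7): P = [2, 4, 5, 7] / [3, 6] / [8];  Q = [1, 3, 4, 7] / [2, 5] / [6]
  Insert 1 (step 8): P = [1, 4, 5, 7] / [2, 6] / [3] / [8];  Q = [1, 3, 4, 7] / [2, 5] / [6] / [8]
Final shape: (4, 2, 1, 1).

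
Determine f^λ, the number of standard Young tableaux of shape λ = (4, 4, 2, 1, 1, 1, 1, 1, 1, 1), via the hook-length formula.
# SYT of shape (4, 4, 2, 1, 1, 1, 1, 1, 1, 1) = 209440

Hook-length formula: f^λ = n! / Π hook(c), product over all cells c of the Young diagram. For λ = (4, 4, 2, 1, 1, 1, 1, 1, 1, 1), n = 17 boxes. Hook lengths by row (left-to-right, top-to-bottom): [13, 5, 3, 2]; [12, 4, 2, 1]; [9, 1]; [7]; [6]; [5]; [4]; [3]; [2]; [1]. Product of hooks = 1698278400. So f^λ = 17! / 1698278400 = 355687428096000 / 1698278400 = 209440.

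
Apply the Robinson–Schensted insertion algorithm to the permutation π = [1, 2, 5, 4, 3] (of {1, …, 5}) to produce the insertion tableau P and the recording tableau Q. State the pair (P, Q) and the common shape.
P = [1, 2, 3] / [4] / [5];  Q = [1, 2, 3] / [4] / [5];  common shape = (3, 1, 1)

Row-insert the values π_1, π_2, … into P one at a time, bumping the leftmost entry strictly greater than the inserted value down to the next row. The recording tableau Q records, in position (i, j), the step at which that cell was added to P.
  Insert 1 (step 1): P = [1];  Q = [1]
  Insert 2 (step 2): P = [1, 2];  Q = [1, 2]
  Insert 5 (step 3): P = [1, 2, 5];  Q = [1, 2, 3]
  Insert 4 (step 4): P = [1, 2, 4] / [5];  Q = [1, 2, 3] / [4]
  Insert 3 (step 5): P = [1, 2, 3] / [4] / [5];  Q = [1, 2, 3] / [4] / [5]
Final shape: (3, 1, 1).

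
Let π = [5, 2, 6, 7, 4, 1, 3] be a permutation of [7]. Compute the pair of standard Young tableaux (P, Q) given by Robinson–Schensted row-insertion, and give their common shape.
P = [1, 3, 7] / [2, 4] / [5, 6];  Q = [1, 3, 4] / [2, 5] / [6, 7];  common shape = (3, 2, 2)

Row-insert the values π_1, π_2, … into P one at a time, bumping the leftmost entry strictly greater than the inserted value down to the next row. The recording tableau Q records, in position (i, j), the step at which that cell was added to P.
  Insert 5 (step 1): P = [5];  Q = [1]
  Insert 2 (step 2): P = [2] / [5];  Q = [1] / [2]
  Insert 6 (step 3): P = [2, 6] / [5];  Q = [1, 3] / [2]
  Insert 7 (step 4): P = [2, 6, 7] / [5];  Q = [1, 3, 4] / [2]
  Insert 4 (step 5): P = [2, 4, 7] / [5, 6];  Q = [1, 3, 4] / [2, 5]
  Insert 1 (step 6): P = [1, 4, 7] / [2, 6] / [5];  Q = [1, 3, 4] / [2, 5] / [6]
  Insert 3 (step 7): P = [1, 3, 7] / [2, 4] / [5, 6];  Q = [1, 3, 4] / [2, 5] / [6, 7]
Final shape: (3, 2, 2).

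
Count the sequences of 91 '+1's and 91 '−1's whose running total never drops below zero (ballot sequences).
C_91 = 3935312233584004685417853572763349509774031680023800

These ballot sequences are counted by the Catalan number C_n = (1/(n + 1)) · C(2n, n). For n = 91: C_91 = (1/92) · C(182, 91) = 362048725489728431058442528694228154899210914562189600/92 = 3935312233584004685417853572763349509774031680023800.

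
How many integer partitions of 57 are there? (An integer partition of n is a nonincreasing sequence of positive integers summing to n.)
p(57) = 614154

Compute p(n) via the recurrence p(n, m) = p(n, m−1) + p(n−m, m), where p(n, m) counts partitions of n with all parts ≤ m and p(n) = p(n, n). The base cases are p(0, m) = 1 and p(n, 0) = 0 for n > 0. Filling the table yields p(57) = 614154. (Euler's pentagonal recurrence is an alternative.)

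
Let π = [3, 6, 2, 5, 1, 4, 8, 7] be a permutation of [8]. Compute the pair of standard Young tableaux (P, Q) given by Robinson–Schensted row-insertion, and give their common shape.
P = [1, 4, 7] / [2, 5, 8] / [3, 6];  Q = [1, 2, 7] / [3, 4, 8] / [5, 6];  common shape = (3, 3, 2)

Row-insert the values π_1, π_2, … into P one at a time, bumping the leftmost entry strictly greater than the inserted value down to the next row. The recording tableau Q records, in position (i, j), the step at which that cell was added to P.
  Insert 3 (step 1): P = [3];  Q = [1]
  Insert 6 (step 2): P = [3, 6];  Q = [1, 2]
  Insert 2 (step 3): P = [2, 6] / [3];  Q = [1, 2] / [3]
  Insert 5 (step 4): P = [2, 5] / [3, 6];  Q = [1, 2] / [3, 4]
  Insert 1 (step 5): P = [1, 5] / [2, 6] / [3];  Q = [1, 2] / [3, 4] / [5]
  Insert 4 (step 6): P = [1, 4] / [2, 5] / [3, 6];  Q = [1, 2] / [3, 4] / [5, 6]
  Insert 8 (step 7): P = [1, 4, 8] / [2, 5] / [3, 6];  Q = [1, 2, 7] / [3, 4] / [5, 6]
  Insert 7 (step 8): P = [1, 4, 7] / [2, 5, 8] / [3, 6];  Q = [1, 2, 7] / [3, 4, 8] / [5, 6]
Final shape: (3, 3, 2).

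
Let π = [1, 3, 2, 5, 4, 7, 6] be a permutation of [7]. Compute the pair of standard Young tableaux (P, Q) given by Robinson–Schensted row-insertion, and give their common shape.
P = [1, 2, 4, 6] / [3, 5, 7];  Q = [1, 2, 4, 6] / [3, 5, 7];  common shape = (4, 3)

Row-insert the values π_1, π_2, … into P one at a time, bumping the leftmost entry strictly greater than the inserted value down to the next row. The recording tableau Q records, in position (i, j), the step at which that cell was added to P.
  Insert 1 (step 1): P = [1];  Q = [1]
  Insert 3 (step 2): P = [1, 3];  Q = [1, 2]
  Insert 2 (step 3): P = [1, 2] / [3];  Q = [1, 2] / [3]
  Insert 5 (step 4): P = [1, 2, 5] / [3];  Q = [1, 2, 4] / [3]
  Insert 4 (step 5): P = [1, 2, 4] / [3, 5];  Q = [1, 2, 4] / [3, 5]
  Insert 7 (step 6): P = [1, 2, 4, 7] / [3, 5];  Q = [1, 2, 4, 6] / [3, 5]
  Insert 6 (step 7): P = [1, 2, 4, 6] / [3, 5, 7];  Q = [1, 2, 4, 6] / [3, 5, 7]
Final shape: (4, 3).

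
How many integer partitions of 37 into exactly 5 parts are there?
p(37, 5 parts) = 831

Partitions of n into exactly k parts are in bijection with partitions of n − k into at most k parts (subtract 1 from each part). So p(37, exactly 5) = p(32, parts ≤ 5). Computing via the recurrence p(m, j) = p(m, j−1) + p(m−j, j) gives 831.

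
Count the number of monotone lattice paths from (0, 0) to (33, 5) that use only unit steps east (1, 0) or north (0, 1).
Number of paths = 501942

A monotone lattice path from (0, 0) to (33, 5) consists of 33 east steps and 5 north steps in some order, so it is determined by which 33 of the 38 steps are east. The count is C(38, 33) = 501942.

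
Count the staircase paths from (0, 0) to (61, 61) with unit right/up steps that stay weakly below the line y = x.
C_61 = 6182127958584855650487080847216336

These NE paths below the diagonal are counted by the Catalan number C_n = (1/(n + 1)) · C(2n, n). For n = 61: C_61 = (1/62) · C(122, 61) = 383291933432261050330199012527412832/62 = 6182127958584855650487080847216336.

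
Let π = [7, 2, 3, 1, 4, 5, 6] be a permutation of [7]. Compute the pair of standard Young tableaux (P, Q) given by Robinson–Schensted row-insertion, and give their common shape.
P = [1, 3, 4, 5, 6] / [2] / [7];  Q = [1, 3, 5, 6, 7] / [2] / [4];  common shape = (5, 1, 1)

Row-insert the values π_1, π_2, … into P one at a time, bumping the leftmost entry strictly greater than the inserted value down to the next row. The recording tableau Q records, in position (i, j), the step at which that cell was added to P.
  Insert 7 (step 1): P = [7];  Q = [1]
  Insert 2 (step 2): P = [2] / [7];  Q = [1] / [2]
  Insert 3 (step 3): P = [2, 3] / [7];  Q = [1, 3] / [2]
  Insert 1 (step 4): P = [1, 3] / [2] / [7];  Q = [1, 3] / [2] / [4]
  Insert 4 (step 5): P = [1, 3, 4] / [2] / [7];  Q = [1, 3, 5] / [2] / [4]
  Insert 5 (step 6): P = [1, 3, 4, 5] / [2] / [7];  Q = [1, 3, 5, 6] / [2] / [4]
  Insert 6 (step 7): P = [1, 3, 4, 5, 6] / [2] / [7];  Q = [1, 3, 5, 6, 7] / [2] / [4]
Final shape: (5, 1, 1).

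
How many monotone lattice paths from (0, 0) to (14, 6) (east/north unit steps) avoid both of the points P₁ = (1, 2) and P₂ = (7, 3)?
Number of paths = 19740

Inclusion–exclusion. Total paths: C(20, 14) = 38760. Through P₁: C(3, 1)·C(17, 13) = 7140. Through P₂: C(10, 7)·C(10, 7) = 14400. Since P₁ is strictly southwest of P₂, a monotone path through both must visit P₁ then P₂; paths through both = C(3, 1)·C(7, 6)·C(10, 7) = 2520. Avoid both = 38760 − 7140 − 14400 + 2520 = 19740.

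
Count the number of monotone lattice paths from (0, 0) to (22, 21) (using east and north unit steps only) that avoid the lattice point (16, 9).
Number of paths = 1014123693960

Total paths from (0, 0) to (22, 21): C(43, 22) = 1052049481860. Paths through (16, 9): (paths (0, 0) → (16, 9)) × (paths (16, 9) → (22, 21)) = C(25, 16) · C(18, 6) = 2042975 · 18564 = 37925787900. Avoidance count = 1052049481860 − 37925787900 = 1014123693960.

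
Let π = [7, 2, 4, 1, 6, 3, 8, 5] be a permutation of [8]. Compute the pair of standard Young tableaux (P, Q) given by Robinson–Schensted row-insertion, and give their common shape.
P = [1, 3, 5, 8] / [2, 4, 6] / [7];  Q = [1, 3, 5, 7] / [2, 6, 8] / [4];  common shape = (4, 3, 1)

Row-insert the values π_1, π_2, … into P one at a time, bumping the leftmost entry strictly greater than the inserted value down to the next row. The recording tableau Q records, in position (i, j), the step at which that cell was added to P.
  Insert 7 (step 1): P = [7];  Q = [1]
  Insert 2 (step 2): P = [2] / [7];  Q = [1] / [2]
  Insert 4 (step 3): P = [2, 4] / [7];  Q = [1, 3] / [2]
  Insert 1 (step 4): P = [1, 4] / [2] / [7];  Q = [1, 3] / [2] / [4]
  Insert 6 (step 5): P = [1, 4, 6] / [2] / [7];  Q = [1, 3, 5] / [2] / [4]
  Insert 3 (step 6): P = [1, 3, 6] / [2, 4] / [7];  Q = [1, 3, 5] / [2, 6] / [4]
  Insert 8 (step 7): P = [1, 3, 6, 8] / [2, 4] / [7];  Q = [1, 3, 5, 7] / [2, 6] / [4]
  Insert 5 (step 8): P = [1, 3, 5, 8] / [2, 4, 6] / [7];  Q = [1, 3, 5, 7] / [2, 6, 8] / [4]
Final shape: (4, 3, 1).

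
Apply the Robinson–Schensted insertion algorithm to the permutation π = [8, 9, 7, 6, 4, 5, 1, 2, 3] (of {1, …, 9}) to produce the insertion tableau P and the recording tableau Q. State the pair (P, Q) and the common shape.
P = [1, 2, 3] / [4, 5] / [6, 9] / [7] / [8];  Q = [1, 2, 9] / [3, 6] / [4, 8] / [5] / [7];  common shape = (3, 2, 2, 1, 1)

Row-insert the values π_1, π_2, … into P one at a time, bumping the leftmost entry strictly greater than the inserted value down to the next row. The recording tableau Q records, in position (i, j), the step at which that cell was added to P.
  Insert 8 (step 1): P = [8];  Q = [1]
  Insert 9 (step 2): P = [8, 9];  Q = [1, 2]
  Insert 7 (step 3): P = [7, 9] / [8];  Q = [1, 2] / [3]
  Insert 6 (step 4): P = [6, 9] / [7] / [8];  Q = [1, 2] / [3] / [4]
  Insert 4 (step 5): P = [4, 9] / [6] / [7] / [8];  Q = [1, 2] / [3] / [4] / [5]
  Insert 5 (step 6): P = [4, 5] / [6, 9] / [7] / [8];  Q = [1, 2] / [3, 6] / [4] / [5]
  Insert 1 (step 7): P = [1, 5] / [4, 9] / [6] / [7] / [8];  Q = [1, 2] / [3, 6] / [4] / [5] / [7]
  Insert 2 (step 8): P = [1, 2] / [4, 5] / [6, 9] / [7] / [8];  Q = [1, 2] / [3, 6] / [4, 8] / [5] / [7]
  Insert 3 (step 9): P = [1, 2, 3] / [4, 5] / [6, 9] / [7] / [8];  Q = [1, 2, 9] / [3, 6] / [4, 8] / [5] / [7]
Final shape: (3, 2, 2, 1, 1).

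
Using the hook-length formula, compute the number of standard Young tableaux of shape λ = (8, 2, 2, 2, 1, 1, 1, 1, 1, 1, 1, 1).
# SYT of shape (8, 2, 2, 2, 1, 1, 1, 1, 1, 1, 1, 1) = 25729704

Hook-length formula: f^λ = n! / Π hook(c), product over all cells c of the Young diagram. For λ = (8, 2, 2, 2, 1, 1, 1, 1, 1, 1, 1, 1), n = 22 boxes. Hook lengths by row (left-to-right, top-to-bottom): [19, 10, 6, 5, 4, 3, 2, 1]; [12, 3]; [11, 2]; [10, 1]; [8]; [7]; [6]; [5]; [4]; [3]; [2]; [1]. Product of hooks = 43684945920000. So f^λ = 22! / 43684945920000 = 1124000727777607680000 / 43684945920000 = 25729704.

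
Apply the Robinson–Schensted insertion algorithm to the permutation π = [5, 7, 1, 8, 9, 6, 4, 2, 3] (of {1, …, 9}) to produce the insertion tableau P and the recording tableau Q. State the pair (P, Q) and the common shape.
P = [1, 2, 3, 9] / [4, 6, 8] / [5] / [7];  Q = [1, 2, 4, 5] / [3, 6, 9] / [7] / [8];  common shape = (4, 3, 1, 1)

Row-insert the values π_1, π_2, … into P one at a time, bumping the leftmost entry strictly greater than the inserted value down to the next row. The recording tableau Q records, in position (i, j), the step at which that cell was added to P.
  Insert 5 (step 1): P = [5];  Q = [1]
  Insert 7 (step 2): P = [5, 7];  Q = [1, 2]
  Insert 1 (step 3): P = [1, 7] / [5];  Q = [1, 2] / [3]
  Insert 8 (step 4): P = [1, 7, 8] / [5];  Q = [1, 2, 4] / [3]
  Insert 9 (step 5): P = [1, 7, 8, 9] / [5];  Q = [1, 2, 4, 5] / [3]
  Insert 6 (step 6): P = [1, 6, 8, 9] / [5, 7];  Q = [1, 2, 4, 5] / [3, 6]
  Insert 4 (step 7): P = [1, 4, 8, 9] / [5, 6] / [7];  Q = [1, 2, 4, 5] / [3, 6] / [7]
  Insert 2 (step 8): P = [1, 2, 8, 9] / [4, 6] / [5] / [7];  Q = [1, 2, 4, 5] / [3, 6] / [7] / [8]
  Insert 3 (step 9): P = [1, 2, 3, 9] / [4, 6, 8] / [5] / [7];  Q = [1, 2, 4, 5] / [3, 6, 9] / [7] / [8]
Final shape: (4, 3, 1, 1).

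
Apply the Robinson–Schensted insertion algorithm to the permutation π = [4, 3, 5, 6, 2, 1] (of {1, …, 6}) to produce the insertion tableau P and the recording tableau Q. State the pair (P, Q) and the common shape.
P = [1, 5, 6] / [2] / [3] / [4];  Q = [1, 3, 4] / [2] / [5] / [6];  common shape = (3, 1, 1, 1)

Row-insert the values π_1, π_2, … into P one at a time, bumping the leftmost entry strictly greater than the inserted value down to the next row. The recording tableau Q records, in position (i, j), the step at which that cell was added to P.
  Insert 4 (step 1): P = [4];  Q = [1]
  Insert 3 (step 2): P = [3] / [4];  Q = [1] / [2]
  Insert 5 (step 3): P = [3, 5] / [4];  Q = [1, 3] / [2]
  Insert 6 (step 4): P = [3, 5, 6] / [4];  Q = [1, 3, 4] / [2]
  Insert 2 (step 5): P = [2, 5, 6] / [3] / [4];  Q = [1, 3, 4] / [2] / [5]
  Insert 1 (step 6): P = [1, 5, 6] / [2] / [3] / [4];  Q = [1, 3, 4] / [2] / [5] / [6]
Final shape: (3, 1, 1, 1).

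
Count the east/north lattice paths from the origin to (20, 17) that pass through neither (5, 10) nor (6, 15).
Number of paths = 15388875558

Inclusion–exclusion. Total paths: C(37, 20) = 15905368710. Through P₁: C(15, 5)·C(22, 15) = 512143632. Through P₂: C(21, 6)·C(16, 14) = 6511680. Since P₁ is strictly southwest of P₂, a monotone path through both must visit P₁ then P₂; paths through both = C(15, 5)·C(6, 1)·C(16, 14) = 2162160. Avoid both = 15905368710 − 512143632 − 6511680 + 2162160 = 15388875558.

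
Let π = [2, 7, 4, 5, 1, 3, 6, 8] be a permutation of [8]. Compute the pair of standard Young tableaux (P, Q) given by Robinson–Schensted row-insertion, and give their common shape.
P = [1, 3, 5, 6, 8] / [2, 4] / [7];  Q = [1, 2, 4, 7, 8] / [3, 6] / [5];  common shape = (5, 2, 1)

Row-insert the values π_1, π_2, … into P one at a time, bumping the leftmost entry strictly greater than the inserted value down to the next row. The recording tableau Q records, in position (i, j), the step at which that cell was added to P.
  Insert 2 (step 1): P = [2];  Q = [1]
  Insert 7 (step 2): P = [2, 7];  Q = [1, 2]
  Insert 4 (step 3): P = [2, 4] / [7];  Q = [1, 2] / [3]
  Insert 5 (step 4): P = [2, 4, 5] / [7];  Q = [1, 2, 4] / [3]
  Insert 1 (step 5): P = [1, 4, 5] / [2] / [7];  Q = [1, 2, 4] / [3] / [5]
  Insert 3 (step 6): P = [1, 3, 5] / [2, 4] / [7];  Q = [1, 2, 4] / [3, 6] / [5]
  Insert 6 (step 7): P = [1, 3, 5, 6] / [2, 4] / [7];  Q = [1, 2, 4, 7] / [3, 6] / [5]
  Insert 8 (step 8): P = [1, 3, 5, 6, 8] / [2, 4] / [7];  Q = [1, 2, 4, 7, 8] / [3, 6] / [5]
Final shape: (5, 2, 1).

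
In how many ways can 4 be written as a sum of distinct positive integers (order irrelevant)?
q(4) = 2

List partitions of 4 into distinct parts: 4, 3+1. There are q(4) = 2. (Euler: this equals the number of odd-part partitions of 4.)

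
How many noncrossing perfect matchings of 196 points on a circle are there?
C_98 = 57743358069601357782187700608042856334020731624756611000

These noncrossing handshakes are counted by the Catalan number C_n = (1/(n + 1)) · C(2n, n). For n = 98: C_98 = (1/99) · C(196, 98) = 5716592448890534420436582360196242777068052430850904489000/99 = 57743358069601357782187700608042856334020731624756611000.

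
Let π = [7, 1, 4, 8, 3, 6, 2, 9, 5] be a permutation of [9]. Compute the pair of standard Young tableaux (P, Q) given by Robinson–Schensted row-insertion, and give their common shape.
P = [1, 2, 5, 9] / [3, 6] / [4, 8] / [7];  Q = [1, 3, 4, 8] / [2, 6] / [5, 9] / [7];  common shape = (4, 2, 2, 1)

Row-insert the values π_1, π_2, … into P one at a time, bumping the leftmost entry strictly greater than the inserted value down to the next row. The recording tableau Q records, in position (i, j), the step at which that cell was added to P.
  Insert 7 (step 1): P = [7];  Q = [1]
  Insert 1 (step 2): P = [1] / [7];  Q = [1] / [2]
  Insert 4 (step 3): P = [1, 4] / [7];  Q = [1, 3] / [2]
  Insert 8 (step 4): P = [1, 4, 8] / [7];  Q = [1, 3, 4] / [2]
  Insert 3 (step 5): P = [1, 3, 8] / [4] / [7];  Q = [1, 3, 4] / [2] / [5]
  Insert 6 (step 6): P = [1, 3, 6] / [4, 8] / [7];  Q = [1, 3, 4] / [2, 6] / [5]
  Insert 2 (step 7): P = [1, 2, 6] / [3, 8] / [4] / [7];  Q = [1, 3, 4] / [2, 6] / [5] / [7]
  Insert 9 (step 8): P = [1, 2, 6, 9] / [3, 8] / [4] / [7];  Q = [1, 3, 4, 8] / [2, 6] / [5] / [7]
  Insert 5 (step 9): P = [1, 2, 5, 9] / [3, 6] / [4, 8] / [7];  Q = [1, 3, 4, 8] / [2, 6] / [5, 9] / [7]
Final shape: (4, 2, 2, 1).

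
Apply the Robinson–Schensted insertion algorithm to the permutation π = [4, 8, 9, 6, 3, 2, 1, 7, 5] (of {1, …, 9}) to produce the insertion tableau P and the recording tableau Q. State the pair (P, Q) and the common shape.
P = [1, 5, 7] / [2, 6] / [3, 9] / [4] / [8];  Q = [1, 2, 3] / [4, 8] / [5, 9] / [6] / [7];  common shape = (3, 2, 2, 1, 1)

Row-insert the values π_1, π_2, … into P one at a time, bumping the leftmost entry strictly greater than the inserted value down to the next row. The recording tableau Q records, in position (i, j), the step at which that cell was added to P.
  Insert 4 (step 1): P = [4];  Q = [1]
  Insert 8 (step 2): P = [4, 8];  Q = [1, 2]
  Insert 9 (step 3): P = [4, 8, 9];  Q = [1, 2, 3]
  Insert 6 (step 4): P = [4, 6, 9] / [8];  Q = [1, 2, 3] / [4]
  Insert 3 (step 5): P = [3, 6, 9] / [4] / [8];  Q = [1, 2, 3] / [4] / [5]
  Insert 2 (step 6): P = [2, 6, 9] / [3] / [4] / [8];  Q = [1, 2, 3] / [4] / [5] / [6]
  Insert 1 (step 7): P = [1, 6, 9] / [2] / [3] / [4] / [8];  Q = [1, 2, 3] / [4] / [5] / [6] / [7]
  Insert 7 (step 8): P = [1, 6, 7] / [2, 9] / [3] / [4] / [8];  Q = [1, 2, 3] / [4, 8] / [5] / [6] / [7]
  Insert 5 (step 9): P = [1, 5, 7] / [2, 6] / [3, 9] / [4] / [8];  Q = [1, 2, 3] / [4, 8] / [5, 9] / [6] / [7]
Final shape: (3, 2, 2, 1, 1).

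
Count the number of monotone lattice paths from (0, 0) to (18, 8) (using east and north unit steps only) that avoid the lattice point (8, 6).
Number of paths = 1364077

Total paths from (0, 0) to (18, 8): C(26, 18) = 1562275. Paths through (8, 6): (paths (0, 0) → (8, 6)) × (paths (8, 6) → (18, 8)) = C(14, 8) · C(12, 10) = 3003 · 66 = 198198. Avoidance count = 1562275 − 198198 = 1364077.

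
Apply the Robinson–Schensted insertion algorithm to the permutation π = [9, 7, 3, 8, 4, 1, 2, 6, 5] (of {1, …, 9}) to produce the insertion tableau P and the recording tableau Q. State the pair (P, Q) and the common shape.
P = [1, 2, 5] / [3, 4, 6] / [7, 8] / [9];  Q = [1, 4, 8] / [2, 5, 9] / [3, 7] / [6];  common shape = (3, 3, 2, 1)

Row-insert the values π_1, π_2, … into P one at a time, bumping the leftmost entry strictly greater than the inserted value down to the next row. The recording tableau Q records, in position (i, j), the step at which that cell was added to P.
  Insert 9 (step 1): P = [9];  Q = [1]
  Insert 7 (step 2): P = [7] / [9];  Q = [1] / [2]
  Insert 3 (step 3): P = [3] / [7] / [9];  Q = [1] / [2] / [3]
  Insert 8 (step 4): P = [3, 8] / [7] / [9];  Q = [1, 4] / [2] / [3]
  Insert 4 (step 5): P = [3, 4] / [7, 8] / [9];  Q = [1, 4] / [2, 5] / [3]
  Insert 1 (step 6): P = [1, 4] / [3, 8] / [7] / [9];  Q = [1, 4] / [2, 5] / [3] / [6]
  Insert 2 (step 7): P = [1, 2] / [3, 4] / [7, 8] / [9];  Q = [1, 4] / [2, 5] / [3, 7] / [6]
  Insert 6 (step 8): P = [1, 2, 6] / [3, 4] / [7, 8] / [9];  Q = [1, 4, 8] / [2, 5] / [3, 7] / [6]
  Insert 5 (step 9): P = [1, 2, 5] / [3, 4, 6] / [7, 8] / [9];  Q = [1, 4, 8] / [2, 5, 9] / [3, 7] / [6]
Final shape: (3, 3, 2, 1).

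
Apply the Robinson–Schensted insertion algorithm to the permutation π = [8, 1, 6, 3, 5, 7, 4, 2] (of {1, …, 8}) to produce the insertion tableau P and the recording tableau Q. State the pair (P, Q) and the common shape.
P = [1, 2, 4, 7] / [3] / [5] / [6] / [8];  Q = [1, 3, 5, 6] / [2] / [4] / [7] / [8];  common shape = (4, 1, 1, 1, 1)

Row-insert the values π_1, π_2, … into P one at a time, bumping the leftmost entry strictly greater than the inserted value down to the next row. The recording tableau Q records, in position (i, j), the step at which that cell was added to P.
  Insert 8 (step 1): P = [8];  Q = [1]
  Insert 1 (step 2): P = [1] / [8];  Q = [1] / [2]
  Insert 6 (step 3): P = [1, 6] / [8];  Q = [1, 3] / [2]
  Insert 3 (step 4): P = [1, 3] / [6] / [8];  Q = [1, 3] / [2] / [4]
  Insert 5 (step 5): P = [1, 3, 5] / [6] / [8];  Q = [1, 3, 5] / [2] / [4]
  Insert 7 (step 6): P = [1, 3, 5, 7] / [6] / [8];  Q = [1, 3, 5, 6] / [2] / [4]
  Insert 4 (step 7): P = [1, 3, 4, 7] / [5] / [6] / [8];  Q = [1, 3, 5, 6] / [2] / [4] / [7]
  Insert 2 (step 8): P = [1, 2, 4, 7] / [3] / [5] / [6] / [8];  Q = [1, 3, 5, 6] / [2] / [4] / [7] / [8]
Final shape: (4, 1, 1, 1, 1).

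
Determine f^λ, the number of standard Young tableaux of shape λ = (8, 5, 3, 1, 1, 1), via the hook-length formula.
# SYT of shape (8, 5, 3, 1, 1, 1) = 27855520

Hook-length formula: f^λ = n! / Π hook(c), product over all cells c of the Young diagram. For λ = (8, 5, 3, 1, 1, 1), n = 19 boxes. Hook lengths by row (left-to-right, top-to-bottom): [13, 9, 8, 6, 5, 3, 2, 1]; [9, 5, 4, 2, 1]; [6, 2, 1]; [3]; [2]; [1]. Product of hooks = 4367001600. So f^λ = 19! / 4367001600 = 121645100408832000 / 4367001600 = 27855520.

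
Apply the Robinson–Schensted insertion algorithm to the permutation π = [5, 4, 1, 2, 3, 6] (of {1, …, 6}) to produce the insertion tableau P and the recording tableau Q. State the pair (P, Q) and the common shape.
P = [1, 2, 3, 6] / [4] / [5];  Q = [1, 4, 5, 6] / [2] / [3];  common shape = (4, 1, 1)

Row-insert the values π_1, π_2, … into P one at a time, bumping the leftmost entry strictly greater than the inserted value down to the next row. The recording tableau Q records, in position (i, j), the step at which that cell was added to P.
  Insert 5 (step 1): P = [5];  Q = [1]
  Insert 4 (step 2): P = [4] / [5];  Q = [1] / [2]
  Insert 1 (step 3): P = [1] / [4] / [5];  Q = [1] / [2] / [3]
  Insert 2 (step 4): P = [1, 2] / [4] / [5];  Q = [1, 4] / [2] / [3]
  Insert 3 (step 5): P = [1, 2, 3] / [4] / [5];  Q = [1, 4, 5] / [2] / [3]
  Insert 6 (step 6): P = [1, 2, 3, 6] / [4] / [5];  Q = [1, 4, 5, 6] / [2] / [3]
Final shape: (4, 1, 1).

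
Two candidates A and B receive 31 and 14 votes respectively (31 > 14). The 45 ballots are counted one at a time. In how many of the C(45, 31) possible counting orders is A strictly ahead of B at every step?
Strict-lead orderings = 63040282096

Total orderings of the 45 votes with 31 for A: C(45, 31) = 166871334960. By the Bertrand ballot formula (Cycle Lemma / reflection principle), the number of orderings in which A is strictly ahead of B throughout is (p − q)/(p + q) · C(p + q, p) = (31 − 14)/(31 + 14) · 166871334960 = 63040282096.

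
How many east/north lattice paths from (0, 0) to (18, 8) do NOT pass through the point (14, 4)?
Number of paths = 1348075

Total paths from (0, 0) to (18, 8): C(26, 18) = 1562275. Paths through (14, 4): (paths (0, 0) → (14, 4)) × (paths (14, 4) → (18, 8)) = C(18, 14) · C(8, 4) = 3060 · 70 = 214200. Avoidance count = 1562275 − 214200 = 1348075.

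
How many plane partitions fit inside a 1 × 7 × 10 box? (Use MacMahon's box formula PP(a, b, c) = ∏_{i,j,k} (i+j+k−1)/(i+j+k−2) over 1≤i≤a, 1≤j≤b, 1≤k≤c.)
PP(1, 7, 10) = 19448

Evaluate the triple product over i = 1..1, j = 1..7, k = 1..10. The factors are (2/1) · (3/2) · (4/3) · (5/4) · (6/5) · (7/6) · (8/7) · (9/8) · … (70 factors total). The numerators and denominators telescope so the product is an integer; carrying out the multiplication exactly gives PP(1, 7, 10) = 19448.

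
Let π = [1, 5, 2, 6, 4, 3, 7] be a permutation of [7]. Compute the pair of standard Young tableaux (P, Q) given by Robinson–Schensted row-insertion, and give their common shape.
P = [1, 2, 3, 7] / [4, 6] / [5];  Q = [1, 2, 4, 7] / [3, 5] / [6];  common shape = (4, 2, 1)

Row-insert the values π_1, π_2, … into P one at a time, bumping the leftmost entry strictly greater than the inserted value down to the next row. The recording tableau Q records, in position (i, j), the step at which that cell was added to P.
  Insert 1 (step 1): P = [1];  Q = [1]
  Insert 5 (step 2): P = [1, 5];  Q = [1, 2]
  Insert 2 (step 3): P = [1, 2] / [5];  Q = [1, 2] / [3]
  Insert 6 (step 4): P = [1, 2, 6] / [5];  Q = [1, 2, 4] / [3]
  Insert 4 (step 5): P = [1, 2, 4] / [5, 6];  Q = [1, 2, 4] / [3, 5]
  Insert 3 (step 6): P = [1, 2, 3] / [4, 6] / [5];  Q = [1, 2, 4] / [3, 5] / [6]
  Insert 7 (step 7): P = [1, 2, 3, 7] / [4, 6] / [5];  Q = [1, 2, 4, 7] / [3, 5] / [6]
Final shape: (4, 2, 1).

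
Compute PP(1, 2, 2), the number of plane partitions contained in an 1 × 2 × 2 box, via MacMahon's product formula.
PP(1, 2, 2) = 6

Evaluate the triple product over i = 1..1, j = 1..2, k = 1..2. The factors are (2/1) · (3/2) · (3/2) · (4/3). The numerators and denominators telescope so the product is an integer; carrying out the multiplication exactly gives PP(1, 2, 2) = 6.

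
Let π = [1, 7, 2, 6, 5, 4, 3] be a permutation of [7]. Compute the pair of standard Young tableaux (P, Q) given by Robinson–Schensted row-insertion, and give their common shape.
P = [1, 2, 3] / [4] / [5] / [6] / [7];  Q = [1, 2, 4] / [3] / [5] / [6] / [7];  common shape = (3, 1, 1, 1, 1)

Row-insert the values π_1, π_2, … into P one at a time, bumping the leftmost entry strictly greater than the inserted value down to the next row. The recording tableau Q records, in position (i, j), the step at which that cell was added to P.
  Insert 1 (step 1): P = [1];  Q = [1]
  Insert 7 (step 2): P = [1, 7];  Q = [1, 2]
  Insert 2 (step 3): P = [1, 2] / [7];  Q = [1, 2] / [3]
  Insert 6 (step 4): P = [1, 2, 6] / [7];  Q = [1, 2, 4] / [3]
  Insert 5 (step 5): P = [1, 2, 5] / [6] / [7];  Q = [1, 2, 4] / [3] / [5]
  Insert 4 (step 6): P = [1, 2, 4] / [5] / [6] / [7];  Q = [1, 2, 4] / [3] / [5] / [6]
  Insert 3 (step 7): P = [1, 2, 3] / [4] / [5] / [6] / [7];  Q = [1, 2, 4] / [3] / [5] / [6] / [7]
Final shape: (3, 1, 1, 1, 1).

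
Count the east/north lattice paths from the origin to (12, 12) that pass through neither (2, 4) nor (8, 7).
Number of paths = 1395736

Inclusion–exclusion. Total paths: C(24, 12) = 2704156. Through P₁: C(6, 2)·C(18, 10) = 656370. Through P₂: C(15, 8)·C(9, 4) = 810810. Since P₁ is strictly southwest of P₂, a monotone path through both must visit P₁ then P₂; paths through both = C(6, 2)·C(9, 6)·C(9, 4) = 158760. Avoid both = 2704156 − 656370 − 810810 + 158760 = 1395736.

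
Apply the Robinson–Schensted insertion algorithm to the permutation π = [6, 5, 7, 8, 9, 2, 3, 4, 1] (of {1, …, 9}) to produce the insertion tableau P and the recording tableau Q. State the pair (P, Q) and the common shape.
P = [1, 3, 4, 9] / [2, 7, 8] / [5] / [6];  Q = [1, 3, 4, 5] / [2, 7, 8] / [6] / [9];  common shape = (4, 3, 1, 1)

Row-insert the values π_1, π_2, … into P one at a time, bumping the leftmost entry strictly greater than the inserted value down to the next row. The recording tableau Q records, in position (i, j), the step at which that cell was added to P.
  Insert 6 (step 1): P = [6];  Q = [1]
  Insert 5 (step 2): P = [5] / [6];  Q = [1] / [2]
  Insert 7 (step 3): P = [5, 7] / [6];  Q = [1, 3] / [2]
  Insert 8 (step 4): P = [5, 7, 8] / [6];  Q = [1, 3, 4] / [2]
  Insert 9 (step 5): P = [5, 7, 8, 9] / [6];  Q = [1, 3, 4, 5] / [2]
  Insert 2 (step 6): P = [2, 7, 8, 9] / [5] / [6];  Q = [1, 3, 4, 5] / [2] / [6]
  Insert 3 (step 7): P = [2, 3, 8, 9] / [5, 7] / [6];  Q = [1, 3, 4, 5] / [2, 7] / [6]
  Insert 4 (step 8): P = [2, 3, 4, 9] / [5, 7, 8] / [6];  Q = [1, 3, 4, 5] / [2, 7, 8] / [6]
  Insert 1 (step 9): P = [1, 3, 4, 9] / [2, 7, 8] / [5] / [6];  Q = [1, 3, 4, 5] / [2, 7, 8] / [6] / [9]
Final shape: (4, 3, 1, 1).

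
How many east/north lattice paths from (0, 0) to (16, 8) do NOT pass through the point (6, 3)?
Number of paths = 483219

Total paths from (0, 0) to (16, 8): C(24, 16) = 735471. Paths through (6, 3): (paths (0, 0) → (6, 3)) × (paths (6, 3) → (16, 8)) = C(9, 6) · C(15, 10) = 84 · 3003 = 252252. Avoidance count = 735471 − 252252 = 483219.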